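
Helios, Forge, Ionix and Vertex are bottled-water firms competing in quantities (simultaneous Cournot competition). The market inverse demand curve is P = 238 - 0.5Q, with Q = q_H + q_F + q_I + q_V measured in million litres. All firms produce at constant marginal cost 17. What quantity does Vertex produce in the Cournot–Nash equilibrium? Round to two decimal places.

Each firm earns π_i = (238 - 0.5Q)q_i - 17q_i.
First-order condition (treating rivals' output as given): 221 - q_i - (1/2)·Σ_{j≠i} q_j = 0.
By symmetry each firm produces the same amount; substituting Σ_{j≠i} q_j = 3q_i yields q_i = 221/(5/2) = 442/5.

88.40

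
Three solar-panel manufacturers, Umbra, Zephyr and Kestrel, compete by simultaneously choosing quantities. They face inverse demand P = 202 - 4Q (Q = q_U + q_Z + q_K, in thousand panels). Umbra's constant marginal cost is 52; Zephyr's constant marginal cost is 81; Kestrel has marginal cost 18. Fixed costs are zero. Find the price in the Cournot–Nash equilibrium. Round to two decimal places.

Umbra's profit: π_U = (202 - 4Q)q_U - (52q_U). Setting ∂π_U/∂q_U = 0: 150 - 8q_U - 4(q_Z + q_K) = 0.
Zephyr's profit: π_Z = (202 - 4Q)q_Z - (81q_Z). Setting ∂π_Z/∂q_Z = 0: 121 - 8q_Z - 4(q_U + q_K) = 0.
Kestrel's first-order condition: 184 - 8q_K - 4(q_U + q_Z) = 0.
Summing all 3 equations gives 455 − 16Q = 0, hence Q = 455/16.
Back-substituting: q_U = (150 − 455/4)/4 = 145/16, q_Z = (121 − 455/4)/4 = 29/16, q_K = (184 − 455/4)/4 = 281/16.
Total output Q = 455/16, so price P = 202 - 4·(455/16) = 353/4.

88.25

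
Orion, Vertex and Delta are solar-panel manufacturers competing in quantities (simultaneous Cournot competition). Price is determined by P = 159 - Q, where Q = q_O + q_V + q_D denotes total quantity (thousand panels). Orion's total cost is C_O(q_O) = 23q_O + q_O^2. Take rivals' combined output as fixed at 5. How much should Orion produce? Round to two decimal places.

With rivals' combined output fixed at 5, Orion's profit is π_O = (159 - 5 - q_O)q_O - (23q_O + q_O²) = (154 - q_O)q_O - (23q_O + q_O²).
∂π_O/∂q_O = 131 - 4q_O = 0, so q_O = 131/4.

32.75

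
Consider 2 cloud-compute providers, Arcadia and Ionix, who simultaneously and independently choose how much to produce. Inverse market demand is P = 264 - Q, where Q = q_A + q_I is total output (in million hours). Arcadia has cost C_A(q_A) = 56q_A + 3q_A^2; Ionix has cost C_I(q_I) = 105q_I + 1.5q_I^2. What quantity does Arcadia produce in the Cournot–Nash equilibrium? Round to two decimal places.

22.59

Arcadia's profit: π_A = (264 - Q)q_A - (56q_A + 3q_A²). Setting ∂π_A/∂q_A = 0: 208 - 8q_A - (q_I) = 0.
Ionix's profit: π_I = (264 - Q)q_I - (105q_I + (3/2)q_I²). Setting ∂π_I/∂q_I = 0: 159 - 5q_I - (q_A) = 0.
Best responses: q_A = (208 - q_I)/8, q_I = (159 - q_A)/5.
Solving the pair: q_A = 881/39, q_I = 1064/39.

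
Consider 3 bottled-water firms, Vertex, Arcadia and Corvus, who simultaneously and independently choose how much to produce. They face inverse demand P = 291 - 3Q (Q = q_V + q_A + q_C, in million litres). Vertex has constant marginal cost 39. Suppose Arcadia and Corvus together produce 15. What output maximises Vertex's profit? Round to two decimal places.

With rivals' combined output fixed at 15, Vertex's profit is π_V = (291 - 3·15 - 3q_V)q_V - (39q_V) = (246 - 3q_V)q_V - (39q_V).
∂π_V/∂q_V = 207 - 6q_V = 0, so q_V = 69/2.

34.50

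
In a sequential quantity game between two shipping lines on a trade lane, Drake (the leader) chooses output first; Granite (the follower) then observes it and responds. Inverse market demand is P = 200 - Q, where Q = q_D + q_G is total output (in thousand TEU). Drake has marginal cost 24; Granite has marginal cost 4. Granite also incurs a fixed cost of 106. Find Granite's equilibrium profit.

3375

The follower Granite best-responds to any q_D: π_G = (200 - Q)q_G - 4q_G.
Follower FOC: 196 - q_D - 2q_G = 0, so q_G(q_D) = (196 - q_D)/2.
The leader anticipates this reaction. Substituting into P = 200 - Q gives P = 102 - (1/2)q_D, so π_D = (102 - (1/2)q_D)q_D - 24q_D.
Maximising: ∂π_D/∂q_D = 78 - q_D = 0, giving q_D = 78.
Then q_G = (196 - 78)/2 = 59.
Price P = 200 - 137 = 63.
Granite's profit: (63 - 4)·59 - 106 = 3375.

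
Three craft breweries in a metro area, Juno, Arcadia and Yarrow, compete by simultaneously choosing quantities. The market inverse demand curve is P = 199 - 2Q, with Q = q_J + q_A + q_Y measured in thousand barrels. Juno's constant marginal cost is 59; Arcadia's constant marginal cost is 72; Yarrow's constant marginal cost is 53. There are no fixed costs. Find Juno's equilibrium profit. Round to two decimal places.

Juno's profit: π_J = (199 - 2Q)q_J - (59q_J). Setting ∂π_J/∂q_J = 0: 140 - 4q_J - 2(q_A + q_Y) = 0.
Arcadia's profit: π_A = (199 - 2Q)q_A - (72q_A). Setting ∂π_A/∂q_A = 0: 127 - 4q_A - 2(q_J + q_Y) = 0.
Yarrow's profit: π_Y = (199 - 2Q)q_Y - (53q_Y). Setting ∂π_Y/∂q_Y = 0: 146 - 4q_Y - 2(q_J + q_A) = 0.
Summing all 3 equations gives 413 − 8Q = 0, hence Q = 413/8.
Back-substituting: q_J = (140 − 413/4)/2 = 147/8, q_A = (127 − 413/4)/2 = 95/8, q_Y = (146 − 413/4)/2 = 171/8.
Price P = 199 - 2·(413/8) = 383/4.
Juno's profit: (383/4 - 59)·(147/8) = 675.2813.

675.28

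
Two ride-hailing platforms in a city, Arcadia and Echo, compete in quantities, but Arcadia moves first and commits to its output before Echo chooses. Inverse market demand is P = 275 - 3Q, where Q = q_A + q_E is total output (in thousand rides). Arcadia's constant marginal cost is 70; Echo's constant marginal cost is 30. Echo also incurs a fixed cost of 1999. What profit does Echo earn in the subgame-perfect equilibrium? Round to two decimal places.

201.52

Solve by backward induction. Given q_A, the follower Echo maximises π_E = (275 - 3q_A - 3q_E)q_E - 30q_E.
Setting the follower's marginal profit to zero, 245 - 3q_A - 6q_E = 0, i.e. q_E = (245 - 3q_A)/6.
Arcadia substitutes q_E(q_A) into its own profit: π_A = q_A(275 - 3q_A - (245 - 3q_A)/2) - 70q_A = (305/2 - (3/2)q_A)q_A - 70q_A.
Leader FOC: 165/2 - 3q_A = 0, so q_A = 55/2.
Then q_E = (245 - 3·(55/2))/6 = 325/12.
Price P = 275 - 3·(655/12) = 445/4.
Echo's profit: (445/4 - 30)·(325/12) - 1999 = 201.5208.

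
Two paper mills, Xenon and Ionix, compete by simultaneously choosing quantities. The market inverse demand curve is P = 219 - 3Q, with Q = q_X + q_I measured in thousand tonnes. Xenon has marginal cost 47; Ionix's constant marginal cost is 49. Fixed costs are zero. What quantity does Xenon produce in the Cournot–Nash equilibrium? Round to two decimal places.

Xenon's profit: π_X = (219 - 3Q)q_X - (47q_X). Setting ∂π_X/∂q_X = 0: 172 - 6q_X - 3(q_I) = 0.
Ionix's first-order condition: 170 - 6q_I - 3(q_X) = 0.
Best responses: q_X = (172 - 3q_I)/6, q_I = (170 - 3q_X)/6.
Substituting one into the other gives q_X = 58/3 and q_I = 56/3.

19.33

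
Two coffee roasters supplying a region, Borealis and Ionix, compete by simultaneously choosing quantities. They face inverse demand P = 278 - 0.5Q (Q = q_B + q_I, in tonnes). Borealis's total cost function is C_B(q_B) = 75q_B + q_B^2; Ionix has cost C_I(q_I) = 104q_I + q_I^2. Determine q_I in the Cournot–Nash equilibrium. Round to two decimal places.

Borealis's profit: π_B = (278 - 0.5Q)q_B - (75q_B + q_B²). Setting ∂π_B/∂q_B = 0: 203 - 3q_B - (1/2)(q_I) = 0.
Ionix's profit: π_I = (278 - 0.5Q)q_I - (104q_I + q_I²). Setting ∂π_I/∂q_I = 0: 174 - 3q_I - (1/2)(q_B) = 0.
So q_B = (203 - (1/2)q_I)/3 and q_I = (174 - (1/2)q_B)/3.
Substituting one into the other gives q_B = 59.6571 and q_I = 1682/35.

48.06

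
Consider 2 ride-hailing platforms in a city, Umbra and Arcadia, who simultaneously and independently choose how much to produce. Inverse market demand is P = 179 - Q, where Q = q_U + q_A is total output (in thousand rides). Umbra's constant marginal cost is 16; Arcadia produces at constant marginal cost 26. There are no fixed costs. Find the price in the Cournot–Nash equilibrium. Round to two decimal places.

Umbra's profit: π_U = (179 - Q)q_U - (16q_U). Setting ∂π_U/∂q_U = 0: 163 - 2q_U - (q_A) = 0.
Arcadia's first-order condition: 153 - 2q_A - (q_U) = 0.
Best responses: q_U = (163 - q_A)/2, q_A = (153 - q_U)/2.
Solving the pair: q_U = 173/3, q_A = 143/3.
Total output Q = 316/3, so price P = 179 - 316/3 = 221/3.

73.67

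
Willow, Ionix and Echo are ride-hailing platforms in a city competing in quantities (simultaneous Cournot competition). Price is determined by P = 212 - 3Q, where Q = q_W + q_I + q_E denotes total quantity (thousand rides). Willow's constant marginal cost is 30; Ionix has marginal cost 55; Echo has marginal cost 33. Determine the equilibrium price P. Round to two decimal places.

82.50

Willow's profit: π_W = (212 - 3Q)q_W - (30q_W). Setting ∂π_W/∂q_W = 0: 182 - 6q_W - 3(q_I + q_E) = 0.
Ionix's first-order condition: 157 - 6q_I - 3(q_W + q_E) = 0.
Echo's profit: π_E = (212 - 3Q)q_E - (33q_E). Setting ∂π_E/∂q_E = 0: 179 - 6q_E - 3(q_W + q_I) = 0.
Adding the 3 conditions: 518 − 6Q − 6Q = 0, i.e. Q = 259/6.
Back-substituting: q_W = (182 − 259/2)/3 = 35/2, q_I = (157 − 259/2)/3 = 55/6, q_E = (179 − 259/2)/3 = 33/2.
Total output Q = 259/6, so price P = 212 - 3·(259/6) = 165/2.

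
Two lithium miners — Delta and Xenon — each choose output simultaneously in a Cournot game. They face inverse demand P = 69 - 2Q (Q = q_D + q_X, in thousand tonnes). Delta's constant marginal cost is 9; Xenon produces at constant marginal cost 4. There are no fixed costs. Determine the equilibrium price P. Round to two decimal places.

27.33

Delta's profit: π_D = (69 - 2Q)q_D - (9q_D). Setting ∂π_D/∂q_D = 0: 60 - 4q_D - 2(q_X) = 0.
Xenon's first-order condition: 65 - 4q_X - 2(q_D) = 0.
So q_D = (60 - 2q_X)/4 and q_X = (65 - 2q_D)/4.
Substituting one into the other gives q_D = 55/6 and q_X = 35/3.
Total output Q = 125/6, so price P = 69 - 2·(125/6) = 82/3.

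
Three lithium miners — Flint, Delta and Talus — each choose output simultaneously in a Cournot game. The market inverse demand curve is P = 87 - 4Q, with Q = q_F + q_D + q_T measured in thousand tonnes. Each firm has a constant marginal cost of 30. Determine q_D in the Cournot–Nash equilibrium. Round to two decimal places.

3.56

A representative firm's profit is π_i = q_i(87 - 4Q) - 30q_i.
First-order condition (treating rivals' output as given): 57 - 8q_i - 4·Σ_{j≠i} q_j = 0.
By symmetry each firm produces the same amount; substituting Σ_{j≠i} q_j = 2q_i yields q_i = 57/16.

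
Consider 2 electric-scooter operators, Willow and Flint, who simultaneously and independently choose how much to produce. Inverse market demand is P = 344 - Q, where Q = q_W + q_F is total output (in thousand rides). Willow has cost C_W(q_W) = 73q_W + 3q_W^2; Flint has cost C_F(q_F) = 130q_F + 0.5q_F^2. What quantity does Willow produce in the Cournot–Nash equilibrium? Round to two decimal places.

Willow's profit: π_W = (344 - Q)q_W - (73q_W + 3q_W²). Setting ∂π_W/∂q_W = 0: 271 - 8q_W - (q_F) = 0.
Flint's first-order condition: 214 - 3q_F - (q_W) = 0.
Rearranging gives the reaction functions q_W = (271 - q_F)/8 and q_F = (214 - q_W)/3.
Substituting one into the other gives q_W = 599/23 and q_F = 1441/23.

26.04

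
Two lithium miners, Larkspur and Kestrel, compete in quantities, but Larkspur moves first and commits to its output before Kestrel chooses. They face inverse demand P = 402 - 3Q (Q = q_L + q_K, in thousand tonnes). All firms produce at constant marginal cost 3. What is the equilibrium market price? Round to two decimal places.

102.75

The follower Kestrel best-responds to any q_L: π_K = (402 - 3Q)q_K - 3q_K.
Setting the follower's marginal profit to zero, 399 - 3q_L - 6q_K = 0, i.e. q_K = (399 - 3q_L)/6.
Larkspur substitutes q_K(q_L) into its own profit: π_L = q_L(402 - 3q_L - (399 - 3q_L)/2) - 3q_L = (405/2 - (3/2)q_L)q_L - 3q_L.
Leader FOC: 399/2 - 3q_L = 0, so q_L = 133/2.
Then q_K = (399 - 3·(133/2))/6 = 133/4.
Total output Q = 399/4, so price P = 402 - 3·(399/4) = 411/4.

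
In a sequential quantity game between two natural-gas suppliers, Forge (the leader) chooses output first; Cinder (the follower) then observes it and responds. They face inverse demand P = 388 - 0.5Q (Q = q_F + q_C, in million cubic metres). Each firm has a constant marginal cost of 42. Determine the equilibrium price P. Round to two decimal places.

The follower Cinder best-responds to any q_F: π_C = (388 - 0.5Q)q_C - 42q_C.
Follower FOC: 346 - (1/2)q_F - q_C = 0, so q_C(q_F) = (346 - (1/2)q_F).
The leader anticipates this reaction. Substituting into P = 388 - 0.5Q gives P = 215 - (1/4)q_F, so π_F = (215 - (1/4)q_F)q_F - 42q_F.
Leader FOC: 173 - (1/2)q_F = 0, so q_F = 346.
Then q_C = (346 - (1/2)·346) = 173.
Total output Q = 519, so price P = 388 - (1/2)·519 = 257/2.

128.50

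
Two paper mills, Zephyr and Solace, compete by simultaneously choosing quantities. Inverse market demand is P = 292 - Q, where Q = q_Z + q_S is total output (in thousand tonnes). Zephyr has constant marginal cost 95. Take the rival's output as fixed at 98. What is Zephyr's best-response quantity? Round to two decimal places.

49.50

With the rival's output fixed at 98, Zephyr's profit is π_Z = (292 - 98 - q_Z)q_Z - (95q_Z) = (194 - q_Z)q_Z - (95q_Z).
∂π_Z/∂q_Z = 99 - 2q_Z = 0, so q_Z = 99/2.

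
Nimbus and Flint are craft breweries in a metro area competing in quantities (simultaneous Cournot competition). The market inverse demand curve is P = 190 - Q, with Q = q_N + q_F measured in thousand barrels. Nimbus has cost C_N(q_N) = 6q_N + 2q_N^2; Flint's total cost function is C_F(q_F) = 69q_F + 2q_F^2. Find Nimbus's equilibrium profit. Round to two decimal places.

2366.42

Nimbus's profit: π_N = (190 - Q)q_N - (6q_N + 2q_N²). Setting ∂π_N/∂q_N = 0: 184 - 6q_N - (q_F) = 0.
Flint's first-order condition: 121 - 6q_F - (q_N) = 0.
Rearranging gives the reaction functions q_N = (184 - q_F)/6 and q_F = (121 - q_N)/6.
Substituting one into the other gives q_N = 983/35 and q_F = 542/35.
Price P = 190 - 305/7 = 1025/7.
Nimbus's profit: (1025/7)·(983/35) - 6·(983/35) - 2(983/35)² = 2366.4220.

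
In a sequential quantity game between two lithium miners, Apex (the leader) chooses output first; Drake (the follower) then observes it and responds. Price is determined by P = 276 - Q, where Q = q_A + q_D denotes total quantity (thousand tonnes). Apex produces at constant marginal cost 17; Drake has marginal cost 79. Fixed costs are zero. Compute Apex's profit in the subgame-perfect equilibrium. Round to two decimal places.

The follower Drake best-responds to any q_A: π_D = (276 - Q)q_D - 79q_D.
∂π_D/∂q_D = 197 - q_A - 2q_D = 0 gives the reaction function q_D = (197 - q_A)/2.
The leader anticipates this reaction. Substituting into P = 276 - Q gives P = 355/2 - (1/2)q_A, so π_A = (355/2 - (1/2)q_A)q_A - 17q_A.
Maximising: ∂π_A/∂q_A = 321/2 - q_A = 0, giving q_A = 321/2.
Then q_D = (197 - 321/2)/2 = 73/4.
Price P = 276 - 715/4 = 389/4.
Apex's profit: (389/4 - 17)·(321/2) = 12880.1250.

12880.13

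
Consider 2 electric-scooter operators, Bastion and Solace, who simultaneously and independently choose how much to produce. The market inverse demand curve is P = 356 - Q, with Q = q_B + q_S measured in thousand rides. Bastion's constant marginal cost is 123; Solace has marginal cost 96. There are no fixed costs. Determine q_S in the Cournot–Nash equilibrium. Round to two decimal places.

95.67

Bastion's profit: π_B = (356 - Q)q_B - (123q_B). Setting ∂π_B/∂q_B = 0: 233 - 2q_B - (q_S) = 0.
Solace's first-order condition: 260 - 2q_S - (q_B) = 0.
So q_B = (233 - q_S)/2 and q_S = (260 - q_B)/2.
Substituting one into the other gives q_B = 206/3 and q_S = 287/3.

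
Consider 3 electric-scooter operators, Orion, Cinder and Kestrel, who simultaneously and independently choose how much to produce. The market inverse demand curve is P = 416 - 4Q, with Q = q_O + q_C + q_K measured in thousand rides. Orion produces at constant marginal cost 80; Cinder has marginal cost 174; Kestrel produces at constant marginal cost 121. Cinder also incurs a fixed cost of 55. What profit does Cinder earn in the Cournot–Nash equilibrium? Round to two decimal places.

Orion's profit: π_O = (416 - 4Q)q_O - (80q_O). Setting ∂π_O/∂q_O = 0: 336 - 8q_O - 4(q_C + q_K) = 0.
Cinder's first-order condition: 242 - 8q_C - 4(q_O + q_K) = 0.
Kestrel's profit: π_K = (416 - 4Q)q_K - (121q_K). Setting ∂π_K/∂q_K = 0: 295 - 8q_K - 4(q_O + q_C) = 0.
Summing all 3 equations gives 873 − 16Q = 0, hence Q = 873/16.
Back-substituting: q_O = (336 − 873/4)/4 = 471/16, q_C = (242 − 873/4)/4 = 95/16, q_K = (295 − 873/4)/4 = 307/16.
Price P = 416 - 4·(873/16) = 791/4.
Cinder's profit: (791/4 - 174)·(95/16) - 55 = 86.0156.

86.02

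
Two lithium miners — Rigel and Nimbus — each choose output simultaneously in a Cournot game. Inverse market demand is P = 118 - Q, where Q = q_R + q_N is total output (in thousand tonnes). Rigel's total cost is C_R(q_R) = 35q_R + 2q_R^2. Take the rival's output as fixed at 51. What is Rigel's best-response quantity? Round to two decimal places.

With the rival's output fixed at 51, Rigel's profit is π_R = (118 - 51 - q_R)q_R - (35q_R + 2q_R²) = (67 - q_R)q_R - (35q_R + 2q_R²).
∂π_R/∂q_R = 32 - 6q_R = 0, so q_R = 16/3.

5.33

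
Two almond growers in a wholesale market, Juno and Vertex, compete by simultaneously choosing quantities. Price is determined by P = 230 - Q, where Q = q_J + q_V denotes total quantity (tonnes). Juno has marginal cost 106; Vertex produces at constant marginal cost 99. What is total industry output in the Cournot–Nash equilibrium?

Juno's profit: π_J = (230 - Q)q_J - (106q_J). Setting ∂π_J/∂q_J = 0: 124 - 2q_J - (q_V) = 0.
Vertex's profit: π_V = (230 - Q)q_V - (99q_V). Setting ∂π_V/∂q_V = 0: 131 - 2q_V - (q_J) = 0.
So q_J = (124 - q_V)/2 and q_V = (131 - q_J)/2.
Solving the pair: q_J = 39, q_V = 46.
Total output Q = 39 + 46 = 85.

85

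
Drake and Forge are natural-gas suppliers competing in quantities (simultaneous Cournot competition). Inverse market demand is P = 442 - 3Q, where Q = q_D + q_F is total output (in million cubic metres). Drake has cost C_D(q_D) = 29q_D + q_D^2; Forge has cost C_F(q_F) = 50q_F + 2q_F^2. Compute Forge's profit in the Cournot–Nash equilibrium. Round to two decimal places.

3569.34

Drake's profit: π_D = (442 - 3Q)q_D - (29q_D + q_D²). Setting ∂π_D/∂q_D = 0: 413 - 8q_D - 3(q_F) = 0.
Forge's first-order condition: 392 - 10q_F - 3(q_D) = 0.
Best responses: q_D = (413 - 3q_F)/8, q_F = (392 - 3q_D)/10.
Substituting one into the other gives q_D = 41.6056 and q_F = 1897/71.
Price P = 442 - 3·68.3239 = 237.0282.
Forge's profit: 237.0282·(1897/71) - 50·(1897/71) - 2(1897/71)² = 3569.3404.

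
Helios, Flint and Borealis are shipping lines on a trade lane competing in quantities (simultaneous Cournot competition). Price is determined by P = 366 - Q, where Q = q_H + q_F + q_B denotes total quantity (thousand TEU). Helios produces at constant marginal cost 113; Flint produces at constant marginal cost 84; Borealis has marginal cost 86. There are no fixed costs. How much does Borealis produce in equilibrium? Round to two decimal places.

76.25

Helios's profit: π_H = (366 - Q)q_H - (113q_H). Setting ∂π_H/∂q_H = 0: 253 - 2q_H - (q_F + q_B) = 0.
Flint's profit: π_F = (366 - Q)q_F - (84q_F). Setting ∂π_F/∂q_F = 0: 282 - 2q_F - (q_H + q_B) = 0.
Borealis's profit: π_B = (366 - Q)q_B - (86q_B). Setting ∂π_B/∂q_B = 0: 280 - 2q_B - (q_H + q_F) = 0.
Summing all 3 equations gives 815 − 4Q = 0, hence Q = 815/4.
Back-substituting: q_H = (253 − 815/4) = 197/4, q_F = (282 − 815/4) = 313/4, q_B = (280 − 815/4) = 305/4.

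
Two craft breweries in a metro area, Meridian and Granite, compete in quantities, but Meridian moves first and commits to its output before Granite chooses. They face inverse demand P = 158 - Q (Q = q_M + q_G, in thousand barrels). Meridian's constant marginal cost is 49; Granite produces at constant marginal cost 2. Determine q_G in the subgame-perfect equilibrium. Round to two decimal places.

62.50

Solve by backward induction. Given q_M, the follower Granite maximises π_G = (158 - q_M - q_G)q_G - 2q_G.
∂π_G/∂q_G = 156 - q_M - 2q_G = 0 gives the reaction function q_G = (156 - q_M)/2.
Meridian substitutes q_G(q_M) into its own profit: π_M = q_M(158 - q_M - (156 - q_M)/2) - 49q_M = (80 - (1/2)q_M)q_M - 49q_M.
Leader FOC: 31 - q_M = 0, so q_M = 31.
Then q_G = (156 - 31)/2 = 125/2.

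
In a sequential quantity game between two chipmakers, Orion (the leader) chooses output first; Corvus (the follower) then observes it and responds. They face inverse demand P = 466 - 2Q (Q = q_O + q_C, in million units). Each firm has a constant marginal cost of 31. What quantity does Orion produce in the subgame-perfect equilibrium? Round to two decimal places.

Solve by backward induction. Given q_O, the follower Corvus maximises π_C = (466 - 2q_O - 2q_C)q_C - 31q_C.
∂π_C/∂q_C = 435 - 2q_O - 4q_C = 0 gives the reaction function q_C = (435 - 2q_O)/4.
Orion substitutes q_C(q_O) into its own profit: π_O = q_O(466 - 2q_O - (435 - 2q_O)/2) - 31q_O = (497/2 - q_O)q_O - 31q_O.
The leader's first-order condition 435/2 - 2q_O = 0 yields q_O = 435/4.
Then q_C = (435 - 2·(435/4))/4 = 435/8.

108.75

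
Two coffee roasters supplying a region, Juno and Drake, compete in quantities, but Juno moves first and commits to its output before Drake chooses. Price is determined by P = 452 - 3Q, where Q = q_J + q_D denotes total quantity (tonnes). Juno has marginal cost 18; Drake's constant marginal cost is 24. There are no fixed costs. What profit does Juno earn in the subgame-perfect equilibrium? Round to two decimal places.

8066.67

The follower Drake best-responds to any q_J: π_D = (452 - 3Q)q_D - 24q_D.
Follower FOC: 428 - 3q_J - 6q_D = 0, so q_D(q_J) = (428 - 3q_J)/6.
The leader anticipates this reaction. Substituting into P = 452 - 3Q gives P = 238 - (3/2)q_J, so π_J = (238 - (3/2)q_J)q_J - 18q_J.
The leader's first-order condition 220 - 3q_J = 0 yields q_J = 220/3.
Then q_D = (428 - 3·(220/3))/6 = 104/3.
Price P = 452 - 3·108 = 128.
Juno's profit: (128 - 18)·(220/3) = 8066.6667.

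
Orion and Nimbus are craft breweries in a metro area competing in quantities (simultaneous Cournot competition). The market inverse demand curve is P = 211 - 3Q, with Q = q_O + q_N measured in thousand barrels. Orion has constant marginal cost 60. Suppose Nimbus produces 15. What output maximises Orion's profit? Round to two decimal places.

With the rival's output fixed at 15, Orion's profit is π_O = (211 - 3·15 - 3q_O)q_O - (60q_O) = (166 - 3q_O)q_O - (60q_O).
∂π_O/∂q_O = 106 - 6q_O = 0, so q_O = 53/3.

17.67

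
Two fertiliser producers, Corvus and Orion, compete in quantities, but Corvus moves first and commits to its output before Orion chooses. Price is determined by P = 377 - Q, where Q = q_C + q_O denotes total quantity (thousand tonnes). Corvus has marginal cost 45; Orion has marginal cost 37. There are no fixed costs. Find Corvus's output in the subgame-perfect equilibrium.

The follower Orion best-responds to any q_C: π_O = (377 - Q)q_O - 37q_O.
Setting the follower's marginal profit to zero, 340 - q_C - 2q_O = 0, i.e. q_O = (340 - q_C)/2.
Corvus substitutes q_O(q_C) into its own profit: π_C = q_C(377 - q_C - (340 - q_C)/2) - 45q_C = (207 - (1/2)q_C)q_C - 45q_C.
Leader FOC: 162 - q_C = 0, so q_C = 162.
Then q_O = (340 - 162)/2 = 89.

162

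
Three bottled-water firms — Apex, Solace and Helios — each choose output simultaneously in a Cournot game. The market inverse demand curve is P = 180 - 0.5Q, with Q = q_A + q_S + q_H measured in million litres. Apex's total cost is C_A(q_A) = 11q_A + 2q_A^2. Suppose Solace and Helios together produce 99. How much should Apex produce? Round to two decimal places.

23.90

With rivals' combined output fixed at 99, Apex's profit is π_A = (180 - (1/2)·99 - (1/2)q_A)q_A - (11q_A + 2q_A²) = (261/2 - (1/2)q_A)q_A - (11q_A + 2q_A²).
∂π_A/∂q_A = 239/2 - 5q_A = 0, so q_A = 239/10.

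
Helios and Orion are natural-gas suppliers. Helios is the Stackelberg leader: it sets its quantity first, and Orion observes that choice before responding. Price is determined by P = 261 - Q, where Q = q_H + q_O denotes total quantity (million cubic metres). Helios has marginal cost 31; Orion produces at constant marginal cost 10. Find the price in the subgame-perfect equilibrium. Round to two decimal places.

83.25

Solve by backward induction. Given q_H, the follower Orion maximises π_O = (261 - q_H - q_O)q_O - 10q_O.
Setting the follower's marginal profit to zero, 251 - q_H - 2q_O = 0, i.e. q_O = (251 - q_H)/2.
The leader anticipates this reaction. Substituting into P = 261 - Q gives P = 271/2 - (1/2)q_H, so π_H = (271/2 - (1/2)q_H)q_H - 31q_H.
Maximising: ∂π_H/∂q_H = 209/2 - q_H = 0, giving q_H = 209/2.
Then q_O = (251 - 209/2)/2 = 293/4.
Total output Q = 711/4, so price P = 261 - 711/4 = 333/4.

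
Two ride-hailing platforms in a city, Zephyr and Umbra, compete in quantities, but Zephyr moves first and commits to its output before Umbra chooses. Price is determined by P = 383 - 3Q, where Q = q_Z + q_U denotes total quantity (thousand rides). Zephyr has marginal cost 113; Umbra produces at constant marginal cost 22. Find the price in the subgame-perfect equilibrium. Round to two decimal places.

157.75

Solve by backward induction. Given q_Z, the follower Umbra maximises π_U = (383 - 3q_Z - 3q_U)q_U - 22q_U.
Follower FOC: 361 - 3q_Z - 6q_U = 0, so q_U(q_Z) = (361 - 3q_Z)/6.
The leader anticipates this reaction. Substituting into P = 383 - 3Q gives P = 405/2 - (3/2)q_Z, so π_Z = (405/2 - (3/2)q_Z)q_Z - 113q_Z.
The leader's first-order condition 179/2 - 3q_Z = 0 yields q_Z = 179/6.
Then q_U = (361 - 3·(179/6))/6 = 181/4.
Total output Q = 901/12, so price P = 383 - 3·(901/12) = 631/4.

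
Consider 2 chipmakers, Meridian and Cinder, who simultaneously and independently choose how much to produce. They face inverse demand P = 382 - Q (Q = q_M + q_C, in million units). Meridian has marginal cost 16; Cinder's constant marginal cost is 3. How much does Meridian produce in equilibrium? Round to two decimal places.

117.67

Meridian's profit: π_M = (382 - Q)q_M - (16q_M). Setting ∂π_M/∂q_M = 0: 366 - 2q_M - (q_C) = 0.
Cinder's first-order condition: 379 - 2q_C - (q_M) = 0.
So q_M = (366 - q_C)/2 and q_C = (379 - q_M)/2.
Solving the pair: q_M = 353/3, q_C = 392/3.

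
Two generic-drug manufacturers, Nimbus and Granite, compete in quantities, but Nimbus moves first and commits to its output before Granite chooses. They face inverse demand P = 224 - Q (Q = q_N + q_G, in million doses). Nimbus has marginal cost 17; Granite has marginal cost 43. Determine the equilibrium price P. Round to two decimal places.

75.25

Solve by backward induction. Given q_N, the follower Granite maximises π_G = (224 - q_N - q_G)q_G - 43q_G.
Setting the follower's marginal profit to zero, 181 - q_N - 2q_G = 0, i.e. q_G = (181 - q_N)/2.
Nimbus substitutes q_G(q_N) into its own profit: π_N = q_N(224 - q_N - (181 - q_N)/2) - 17q_N = (267/2 - (1/2)q_N)q_N - 17q_N.
Leader FOC: 233/2 - q_N = 0, so q_N = 233/2.
Then q_G = (181 - 233/2)/2 = 129/4.
Total output Q = 595/4, so price P = 224 - 595/4 = 301/4.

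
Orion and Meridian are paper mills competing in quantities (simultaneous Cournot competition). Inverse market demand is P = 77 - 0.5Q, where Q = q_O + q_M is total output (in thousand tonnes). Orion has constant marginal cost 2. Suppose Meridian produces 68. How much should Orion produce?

With the rival's output fixed at 68, Orion's profit is π_O = (77 - (1/2)·68 - (1/2)q_O)q_O - (2q_O) = (43 - (1/2)q_O)q_O - (2q_O).
∂π_O/∂q_O = 41 - q_O = 0, so q_O = 41.

41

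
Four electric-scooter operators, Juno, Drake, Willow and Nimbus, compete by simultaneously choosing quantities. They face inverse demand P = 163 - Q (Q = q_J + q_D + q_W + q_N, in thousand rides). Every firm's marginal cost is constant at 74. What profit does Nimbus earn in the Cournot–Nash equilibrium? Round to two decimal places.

316.84

Each firm earns π_i = (163 - Q)q_i - 74q_i.
First-order condition (treating rivals' output as given): 89 - 2q_i - Σ_{j≠i} q_j = 0.
With identical firms every q_j equals q_i, so Σ_{j≠i} q_j = 3q_i and 89 = 5q_i, giving q_i = 89/5.
Price P = 163 - 356/5 = 459/5.
Nimbus's profit: (459/5 - 74)·(89/5) = 316.8400.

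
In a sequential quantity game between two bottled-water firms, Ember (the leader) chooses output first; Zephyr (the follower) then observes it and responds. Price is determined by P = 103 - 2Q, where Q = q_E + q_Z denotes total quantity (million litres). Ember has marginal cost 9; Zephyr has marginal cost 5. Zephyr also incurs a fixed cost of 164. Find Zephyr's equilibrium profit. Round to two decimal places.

Solve by backward induction. Given q_E, the follower Zephyr maximises π_Z = (103 - 2q_E - 2q_Z)q_Z - 5q_Z.
Follower FOC: 98 - 2q_E - 4q_Z = 0, so q_Z(q_E) = (98 - 2q_E)/4.
The leader anticipates this reaction. Substituting into P = 103 - 2Q gives P = 54 - q_E, so π_E = (54 - q_E)q_E - 9q_E.
The leader's first-order condition 45 - 2q_E = 0 yields q_E = 45/2.
Then q_Z = (98 - 2·(45/2))/4 = 53/4.
Price P = 103 - 2·(143/4) = 63/2.
Zephyr's profit: (63/2 - 5)·(53/4) - 164 = 1497/8.

187.13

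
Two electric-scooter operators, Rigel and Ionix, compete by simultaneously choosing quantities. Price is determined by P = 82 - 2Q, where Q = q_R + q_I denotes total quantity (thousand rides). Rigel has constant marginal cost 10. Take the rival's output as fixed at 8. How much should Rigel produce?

14

With the rival's output fixed at 8, Rigel's profit is π_R = (82 - 2·8 - 2q_R)q_R - (10q_R) = (66 - 2q_R)q_R - (10q_R).
∂π_R/∂q_R = 56 - 4q_R = 0, so q_R = 14.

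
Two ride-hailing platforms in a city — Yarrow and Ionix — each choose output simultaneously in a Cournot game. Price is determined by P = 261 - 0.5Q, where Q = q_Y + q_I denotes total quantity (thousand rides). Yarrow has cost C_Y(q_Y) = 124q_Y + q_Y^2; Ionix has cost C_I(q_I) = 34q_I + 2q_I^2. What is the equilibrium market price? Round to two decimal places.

Yarrow's profit: π_Y = (261 - 0.5Q)q_Y - (124q_Y + q_Y²). Setting ∂π_Y/∂q_Y = 0: 137 - 3q_Y - (1/2)(q_I) = 0.
Ionix's profit: π_I = (261 - 0.5Q)q_I - (34q_I + 2q_I²). Setting ∂π_I/∂q_I = 0: 227 - 5q_I - (1/2)(q_Y) = 0.
So q_Y = (137 - (1/2)q_I)/3 and q_I = (227 - (1/2)q_Y)/5.
Substituting one into the other gives q_Y = 38.7458 and q_I = 41.5254.
Total output Q = 80.2712, so price P = 261 - (1/2)·80.2712 = 220.8644.

220.86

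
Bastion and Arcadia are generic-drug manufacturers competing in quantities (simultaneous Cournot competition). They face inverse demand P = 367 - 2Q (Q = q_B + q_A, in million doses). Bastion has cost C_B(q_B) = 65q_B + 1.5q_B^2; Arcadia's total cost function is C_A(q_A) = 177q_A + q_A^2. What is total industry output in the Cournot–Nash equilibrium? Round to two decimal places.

Bastion's profit: π_B = (367 - 2Q)q_B - (65q_B + (3/2)q_B²). Setting ∂π_B/∂q_B = 0: 302 - 7q_B - 2(q_A) = 0.
Arcadia's first-order condition: 190 - 6q_A - 2(q_B) = 0.
Rearranging gives the reaction functions q_B = (302 - 2q_A)/7 and q_A = (190 - 2q_B)/6.
Solving the pair: q_B = 716/19, q_A = 363/19.
Total output Q = 716/19 + 363/19 = 1079/19.

56.79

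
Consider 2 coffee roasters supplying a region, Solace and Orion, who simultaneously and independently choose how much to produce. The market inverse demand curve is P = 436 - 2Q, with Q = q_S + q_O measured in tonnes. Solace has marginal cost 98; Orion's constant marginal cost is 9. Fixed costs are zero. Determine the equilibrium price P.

181

Solace's profit: π_S = (436 - 2Q)q_S - (98q_S). Setting ∂π_S/∂q_S = 0: 338 - 4q_S - 2(q_O) = 0.
Orion's first-order condition: 427 - 4q_O - 2(q_S) = 0.
Rearranging gives the reaction functions q_S = (338 - 2q_O)/4 and q_O = (427 - 2q_S)/4.
Substituting one into the other gives q_S = 83/2 and q_O = 86.
Total output Q = 255/2, so price P = 436 - 2·(255/2) = 181.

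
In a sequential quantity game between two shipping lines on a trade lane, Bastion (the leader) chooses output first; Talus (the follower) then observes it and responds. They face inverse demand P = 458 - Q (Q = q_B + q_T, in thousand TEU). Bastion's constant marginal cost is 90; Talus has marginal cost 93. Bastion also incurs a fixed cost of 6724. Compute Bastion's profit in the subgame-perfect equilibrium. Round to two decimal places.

The follower Talus best-responds to any q_B: π_T = (458 - Q)q_T - 93q_T.
∂π_T/∂q_T = 365 - q_B - 2q_T = 0 gives the reaction function q_T = (365 - q_B)/2.
Bastion substitutes q_T(q_B) into its own profit: π_B = q_B(458 - q_B - (365 - q_B)/2) - 90q_B = (551/2 - (1/2)q_B)q_B - 90q_B.
Leader FOC: 371/2 - q_B = 0, so q_B = 371/2.
Then q_T = (365 - 371/2)/2 = 359/4.
Price P = 458 - 1101/4 = 731/4.
Bastion's profit: (731/4 - 90)·(371/2) - 6724 = 10481.1250.

10481.13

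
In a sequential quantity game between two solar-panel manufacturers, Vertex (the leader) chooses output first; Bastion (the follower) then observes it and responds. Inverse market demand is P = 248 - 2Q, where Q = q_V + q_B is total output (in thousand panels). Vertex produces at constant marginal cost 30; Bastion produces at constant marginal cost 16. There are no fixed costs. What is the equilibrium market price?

Solve by backward induction. Given q_V, the follower Bastion maximises π_B = (248 - 2q_V - 2q_B)q_B - 16q_B.
Setting the follower's marginal profit to zero, 232 - 2q_V - 4q_B = 0, i.e. q_B = (232 - 2q_V)/4.
Vertex substitutes q_B(q_V) into its own profit: π_V = q_V(248 - 2q_V - (232 - 2q_V)/2) - 30q_V = (132 - q_V)q_V - 30q_V.
Maximising: ∂π_V/∂q_V = 102 - 2q_V = 0, giving q_V = 51.
Then q_B = (232 - 2·51)/4 = 65/2.
Total output Q = 167/2, so price P = 248 - 2·(167/2) = 81.

81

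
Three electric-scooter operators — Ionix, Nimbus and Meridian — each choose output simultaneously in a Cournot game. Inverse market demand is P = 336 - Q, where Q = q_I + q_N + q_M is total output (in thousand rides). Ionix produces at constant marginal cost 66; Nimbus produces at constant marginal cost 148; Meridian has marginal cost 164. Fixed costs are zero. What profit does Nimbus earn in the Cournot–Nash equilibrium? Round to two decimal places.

930.25

Ionix's profit: π_I = (336 - Q)q_I - (66q_I). Setting ∂π_I/∂q_I = 0: 270 - 2q_I - (q_N + q_M) = 0.
Nimbus's first-order condition: 188 - 2q_N - (q_I + q_M) = 0.
Meridian's first-order condition: 172 - 2q_M - (q_I + q_N) = 0.
Adding the 3 first-order conditions: 630 − 4Q = 0, so Q = 315/2.
Back-substituting: q_I = (270 − 315/2) = 225/2, q_N = (188 − 315/2) = 61/2, q_M = (172 − 315/2) = 29/2.
Price P = 336 - 315/2 = 357/2.
Nimbus's profit: (357/2 - 148)·(61/2) = 930.2500.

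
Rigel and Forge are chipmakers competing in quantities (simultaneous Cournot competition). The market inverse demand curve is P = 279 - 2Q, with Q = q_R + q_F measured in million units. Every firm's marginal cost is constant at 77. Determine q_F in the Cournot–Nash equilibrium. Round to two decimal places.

A representative firm's profit is π_i = q_i(279 - 2Q) - 77q_i.
Setting ∂π_i/∂q_i = 0 with rivals' quantities fixed: 202 - 4q_i - 2q_j = 0.
With identical firms every q_j equals q_i, so q_j = q_i and 202 = 6q_i, giving q_i = 101/3.

33.67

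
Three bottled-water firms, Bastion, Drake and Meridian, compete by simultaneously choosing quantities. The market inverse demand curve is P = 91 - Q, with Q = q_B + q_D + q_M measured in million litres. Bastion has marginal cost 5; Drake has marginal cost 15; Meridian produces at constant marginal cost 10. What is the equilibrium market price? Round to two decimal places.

Bastion's profit: π_B = (91 - Q)q_B - (5q_B). Setting ∂π_B/∂q_B = 0: 86 - 2q_B - (q_D + q_M) = 0.
Drake's first-order condition: 76 - 2q_D - (q_B + q_M) = 0.
Meridian's first-order condition: 81 - 2q_M - (q_B + q_D) = 0.
Adding the 3 first-order conditions: 243 − 4Q = 0, so Q = 243/4.
Back-substituting: q_B = (86 − 243/4) = 101/4, q_D = (76 − 243/4) = 61/4, q_M = (81 − 243/4) = 81/4.
Total output Q = 243/4, so price P = 91 - 243/4 = 121/4.

30.25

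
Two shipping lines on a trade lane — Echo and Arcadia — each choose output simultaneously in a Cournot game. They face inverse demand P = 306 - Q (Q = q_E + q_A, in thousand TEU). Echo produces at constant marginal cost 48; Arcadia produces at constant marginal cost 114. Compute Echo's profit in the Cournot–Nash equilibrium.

11664

Echo's profit: π_E = (306 - Q)q_E - (48q_E). Setting ∂π_E/∂q_E = 0: 258 - 2q_E - (q_A) = 0.
Arcadia's first-order condition: 192 - 2q_A - (q_E) = 0.
Best responses: q_E = (258 - q_A)/2, q_A = (192 - q_E)/2.
Solving the pair: q_E = 108, q_A = 42.
Price P = 306 - 150 = 156.
Echo's profit: (156 - 48)·108 = 11664.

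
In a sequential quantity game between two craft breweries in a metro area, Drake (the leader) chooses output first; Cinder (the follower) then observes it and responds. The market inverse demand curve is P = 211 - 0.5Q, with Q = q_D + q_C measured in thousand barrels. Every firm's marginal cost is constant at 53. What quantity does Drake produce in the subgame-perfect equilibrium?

158

The follower Cinder best-responds to any q_D: π_C = (211 - 0.5Q)q_C - 53q_C.
Follower FOC: 158 - (1/2)q_D - q_C = 0, so q_C(q_D) = (158 - (1/2)q_D).
Drake substitutes q_C(q_D) into its own profit: π_D = q_D(211 - (1/2)q_D - (158 - (1/2)q_D)/2) - 53q_D = (132 - (1/4)q_D)q_D - 53q_D.
Maximising: ∂π_D/∂q_D = 79 - (1/2)q_D = 0, giving q_D = 158.
Then q_C = (158 - (1/2)·158) = 79.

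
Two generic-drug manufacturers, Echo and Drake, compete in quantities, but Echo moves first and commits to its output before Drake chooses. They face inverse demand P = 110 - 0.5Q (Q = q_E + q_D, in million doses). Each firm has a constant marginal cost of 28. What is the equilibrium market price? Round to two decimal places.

The follower Drake best-responds to any q_E: π_D = (110 - 0.5Q)q_D - 28q_D.
Follower FOC: 82 - (1/2)q_E - q_D = 0, so q_D(q_E) = (82 - (1/2)q_E).
Echo substitutes q_D(q_E) into its own profit: π_E = q_E(110 - (1/2)q_E - (82 - (1/2)q_E)/2) - 28q_E = (69 - (1/4)q_E)q_E - 28q_E.
Leader FOC: 41 - (1/2)q_E = 0, so q_E = 82.
Then q_D = (82 - (1/2)·82) = 41.
Total output Q = 123, so price P = 110 - (1/2)·123 = 97/2.

48.50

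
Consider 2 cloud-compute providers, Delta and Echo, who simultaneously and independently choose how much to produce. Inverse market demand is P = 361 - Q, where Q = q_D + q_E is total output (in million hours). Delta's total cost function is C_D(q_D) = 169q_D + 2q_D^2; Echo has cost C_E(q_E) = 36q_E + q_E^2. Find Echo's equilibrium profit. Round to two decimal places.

11684.55

Delta's profit: π_D = (361 - Q)q_D - (169q_D + 2q_D²). Setting ∂π_D/∂q_D = 0: 192 - 6q_D - (q_E) = 0.
Echo's profit: π_E = (361 - Q)q_E - (36q_E + q_E²). Setting ∂π_E/∂q_E = 0: 325 - 4q_E - (q_D) = 0.
Best responses: q_D = (192 - q_E)/6, q_E = (325 - q_D)/4.
Substituting one into the other gives q_D = 443/23 and q_E = 1758/23.
Price P = 361 - 95.6957 = 265.3043.
Echo's profit: 265.3043·(1758/23) - 36·(1758/23) - (1758/23)² = 11684.5520.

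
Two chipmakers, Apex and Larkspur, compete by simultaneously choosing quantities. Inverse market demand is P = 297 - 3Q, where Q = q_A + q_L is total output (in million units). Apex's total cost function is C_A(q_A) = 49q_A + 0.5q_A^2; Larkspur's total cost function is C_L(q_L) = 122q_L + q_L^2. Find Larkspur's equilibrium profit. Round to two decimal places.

418.94

Apex's profit: π_A = (297 - 3Q)q_A - (49q_A + (1/2)q_A²). Setting ∂π_A/∂q_A = 0: 248 - 7q_A - 3(q_L) = 0.
Larkspur's first-order condition: 175 - 8q_L - 3(q_A) = 0.
Best responses: q_A = (248 - 3q_L)/7, q_L = (175 - 3q_A)/8.
Solving the pair: q_A = 1459/47, q_L = 481/47.
Price P = 297 - 3·(1940/47) = 173.1702.
Larkspur's profit: 173.1702·(481/47) - 122·(481/47) - (481/47)² = 418.9425.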